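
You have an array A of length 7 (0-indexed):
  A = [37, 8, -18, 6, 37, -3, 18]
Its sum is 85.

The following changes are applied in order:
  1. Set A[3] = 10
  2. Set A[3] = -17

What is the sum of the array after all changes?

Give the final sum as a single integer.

Initial sum: 85
Change 1: A[3] 6 -> 10, delta = 4, sum = 89
Change 2: A[3] 10 -> -17, delta = -27, sum = 62

Answer: 62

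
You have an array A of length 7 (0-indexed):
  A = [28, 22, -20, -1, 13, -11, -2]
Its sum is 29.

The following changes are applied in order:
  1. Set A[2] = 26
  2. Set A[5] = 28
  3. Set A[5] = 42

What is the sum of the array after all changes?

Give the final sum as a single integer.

Answer: 128

Derivation:
Initial sum: 29
Change 1: A[2] -20 -> 26, delta = 46, sum = 75
Change 2: A[5] -11 -> 28, delta = 39, sum = 114
Change 3: A[5] 28 -> 42, delta = 14, sum = 128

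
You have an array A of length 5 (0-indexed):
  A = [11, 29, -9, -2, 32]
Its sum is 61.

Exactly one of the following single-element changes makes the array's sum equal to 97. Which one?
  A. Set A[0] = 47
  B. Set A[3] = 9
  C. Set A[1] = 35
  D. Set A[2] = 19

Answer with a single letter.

Option A: A[0] 11->47, delta=36, new_sum=61+(36)=97 <-- matches target
Option B: A[3] -2->9, delta=11, new_sum=61+(11)=72
Option C: A[1] 29->35, delta=6, new_sum=61+(6)=67
Option D: A[2] -9->19, delta=28, new_sum=61+(28)=89

Answer: A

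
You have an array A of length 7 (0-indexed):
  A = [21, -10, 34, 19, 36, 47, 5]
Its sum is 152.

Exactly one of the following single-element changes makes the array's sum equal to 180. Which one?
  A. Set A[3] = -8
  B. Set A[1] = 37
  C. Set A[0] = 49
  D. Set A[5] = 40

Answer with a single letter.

Option A: A[3] 19->-8, delta=-27, new_sum=152+(-27)=125
Option B: A[1] -10->37, delta=47, new_sum=152+(47)=199
Option C: A[0] 21->49, delta=28, new_sum=152+(28)=180 <-- matches target
Option D: A[5] 47->40, delta=-7, new_sum=152+(-7)=145

Answer: C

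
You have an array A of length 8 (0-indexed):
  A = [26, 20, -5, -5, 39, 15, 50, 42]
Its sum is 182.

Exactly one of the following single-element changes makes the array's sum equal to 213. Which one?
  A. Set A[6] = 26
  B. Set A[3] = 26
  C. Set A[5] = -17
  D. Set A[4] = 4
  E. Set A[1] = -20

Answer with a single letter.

Option A: A[6] 50->26, delta=-24, new_sum=182+(-24)=158
Option B: A[3] -5->26, delta=31, new_sum=182+(31)=213 <-- matches target
Option C: A[5] 15->-17, delta=-32, new_sum=182+(-32)=150
Option D: A[4] 39->4, delta=-35, new_sum=182+(-35)=147
Option E: A[1] 20->-20, delta=-40, new_sum=182+(-40)=142

Answer: B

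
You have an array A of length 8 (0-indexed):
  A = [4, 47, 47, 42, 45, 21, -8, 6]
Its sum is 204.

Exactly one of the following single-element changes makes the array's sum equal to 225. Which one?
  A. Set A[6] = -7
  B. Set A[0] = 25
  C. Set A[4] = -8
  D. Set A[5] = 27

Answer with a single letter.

Option A: A[6] -8->-7, delta=1, new_sum=204+(1)=205
Option B: A[0] 4->25, delta=21, new_sum=204+(21)=225 <-- matches target
Option C: A[4] 45->-8, delta=-53, new_sum=204+(-53)=151
Option D: A[5] 21->27, delta=6, new_sum=204+(6)=210

Answer: B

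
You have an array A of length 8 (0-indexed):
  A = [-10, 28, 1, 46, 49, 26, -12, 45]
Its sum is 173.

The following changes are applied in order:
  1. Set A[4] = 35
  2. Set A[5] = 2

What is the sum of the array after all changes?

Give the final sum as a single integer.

Answer: 135

Derivation:
Initial sum: 173
Change 1: A[4] 49 -> 35, delta = -14, sum = 159
Change 2: A[5] 26 -> 2, delta = -24, sum = 135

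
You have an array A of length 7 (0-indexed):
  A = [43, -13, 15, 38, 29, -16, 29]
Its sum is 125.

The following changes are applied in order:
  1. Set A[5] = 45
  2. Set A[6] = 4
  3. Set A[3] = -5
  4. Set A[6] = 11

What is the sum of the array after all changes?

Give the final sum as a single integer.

Answer: 125

Derivation:
Initial sum: 125
Change 1: A[5] -16 -> 45, delta = 61, sum = 186
Change 2: A[6] 29 -> 4, delta = -25, sum = 161
Change 3: A[3] 38 -> -5, delta = -43, sum = 118
Change 4: A[6] 4 -> 11, delta = 7, sum = 125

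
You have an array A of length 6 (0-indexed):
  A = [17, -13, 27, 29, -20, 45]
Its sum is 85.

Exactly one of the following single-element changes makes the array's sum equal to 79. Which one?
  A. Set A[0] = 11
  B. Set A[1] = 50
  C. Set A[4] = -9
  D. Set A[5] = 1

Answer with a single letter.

Answer: A

Derivation:
Option A: A[0] 17->11, delta=-6, new_sum=85+(-6)=79 <-- matches target
Option B: A[1] -13->50, delta=63, new_sum=85+(63)=148
Option C: A[4] -20->-9, delta=11, new_sum=85+(11)=96
Option D: A[5] 45->1, delta=-44, new_sum=85+(-44)=41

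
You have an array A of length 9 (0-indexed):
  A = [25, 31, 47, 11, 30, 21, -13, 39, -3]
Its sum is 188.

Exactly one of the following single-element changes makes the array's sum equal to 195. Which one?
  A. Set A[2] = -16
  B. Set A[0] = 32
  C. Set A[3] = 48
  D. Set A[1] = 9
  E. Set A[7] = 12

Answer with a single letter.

Answer: B

Derivation:
Option A: A[2] 47->-16, delta=-63, new_sum=188+(-63)=125
Option B: A[0] 25->32, delta=7, new_sum=188+(7)=195 <-- matches target
Option C: A[3] 11->48, delta=37, new_sum=188+(37)=225
Option D: A[1] 31->9, delta=-22, new_sum=188+(-22)=166
Option E: A[7] 39->12, delta=-27, new_sum=188+(-27)=161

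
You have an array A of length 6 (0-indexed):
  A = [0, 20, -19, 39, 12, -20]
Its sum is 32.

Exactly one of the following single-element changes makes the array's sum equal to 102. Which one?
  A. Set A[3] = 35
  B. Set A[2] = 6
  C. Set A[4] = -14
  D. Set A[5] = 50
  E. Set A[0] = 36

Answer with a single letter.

Answer: D

Derivation:
Option A: A[3] 39->35, delta=-4, new_sum=32+(-4)=28
Option B: A[2] -19->6, delta=25, new_sum=32+(25)=57
Option C: A[4] 12->-14, delta=-26, new_sum=32+(-26)=6
Option D: A[5] -20->50, delta=70, new_sum=32+(70)=102 <-- matches target
Option E: A[0] 0->36, delta=36, new_sum=32+(36)=68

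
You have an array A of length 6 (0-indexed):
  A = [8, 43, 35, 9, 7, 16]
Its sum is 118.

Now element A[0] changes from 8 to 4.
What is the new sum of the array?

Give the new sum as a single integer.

Answer: 114

Derivation:
Old value at index 0: 8
New value at index 0: 4
Delta = 4 - 8 = -4
New sum = old_sum + delta = 118 + (-4) = 114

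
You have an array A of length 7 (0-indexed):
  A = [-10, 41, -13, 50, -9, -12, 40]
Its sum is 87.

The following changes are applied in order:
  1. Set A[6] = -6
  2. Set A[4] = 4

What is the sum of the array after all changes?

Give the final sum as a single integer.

Answer: 54

Derivation:
Initial sum: 87
Change 1: A[6] 40 -> -6, delta = -46, sum = 41
Change 2: A[4] -9 -> 4, delta = 13, sum = 54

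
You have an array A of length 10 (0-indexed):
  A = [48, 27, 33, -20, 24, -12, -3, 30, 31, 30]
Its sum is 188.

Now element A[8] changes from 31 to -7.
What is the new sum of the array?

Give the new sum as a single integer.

Answer: 150

Derivation:
Old value at index 8: 31
New value at index 8: -7
Delta = -7 - 31 = -38
New sum = old_sum + delta = 188 + (-38) = 150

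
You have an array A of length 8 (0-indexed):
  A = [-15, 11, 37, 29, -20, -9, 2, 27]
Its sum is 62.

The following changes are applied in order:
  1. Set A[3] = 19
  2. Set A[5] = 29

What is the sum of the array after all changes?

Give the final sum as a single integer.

Initial sum: 62
Change 1: A[3] 29 -> 19, delta = -10, sum = 52
Change 2: A[5] -9 -> 29, delta = 38, sum = 90

Answer: 90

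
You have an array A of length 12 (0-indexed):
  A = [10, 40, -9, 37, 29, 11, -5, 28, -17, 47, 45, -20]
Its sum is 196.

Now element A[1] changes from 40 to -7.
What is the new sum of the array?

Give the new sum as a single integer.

Answer: 149

Derivation:
Old value at index 1: 40
New value at index 1: -7
Delta = -7 - 40 = -47
New sum = old_sum + delta = 196 + (-47) = 149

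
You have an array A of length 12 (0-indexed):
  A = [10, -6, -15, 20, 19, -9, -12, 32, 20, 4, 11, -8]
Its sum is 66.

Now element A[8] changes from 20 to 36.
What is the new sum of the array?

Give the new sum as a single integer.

Answer: 82

Derivation:
Old value at index 8: 20
New value at index 8: 36
Delta = 36 - 20 = 16
New sum = old_sum + delta = 66 + (16) = 82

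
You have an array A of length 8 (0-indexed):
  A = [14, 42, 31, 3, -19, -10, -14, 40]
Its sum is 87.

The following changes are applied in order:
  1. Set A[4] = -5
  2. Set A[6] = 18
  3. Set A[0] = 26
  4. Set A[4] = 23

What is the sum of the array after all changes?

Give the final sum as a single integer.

Initial sum: 87
Change 1: A[4] -19 -> -5, delta = 14, sum = 101
Change 2: A[6] -14 -> 18, delta = 32, sum = 133
Change 3: A[0] 14 -> 26, delta = 12, sum = 145
Change 4: A[4] -5 -> 23, delta = 28, sum = 173

Answer: 173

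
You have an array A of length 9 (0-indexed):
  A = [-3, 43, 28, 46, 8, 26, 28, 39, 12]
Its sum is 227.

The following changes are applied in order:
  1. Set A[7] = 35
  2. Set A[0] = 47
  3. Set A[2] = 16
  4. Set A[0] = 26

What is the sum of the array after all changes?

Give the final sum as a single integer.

Initial sum: 227
Change 1: A[7] 39 -> 35, delta = -4, sum = 223
Change 2: A[0] -3 -> 47, delta = 50, sum = 273
Change 3: A[2] 28 -> 16, delta = -12, sum = 261
Change 4: A[0] 47 -> 26, delta = -21, sum = 240

Answer: 240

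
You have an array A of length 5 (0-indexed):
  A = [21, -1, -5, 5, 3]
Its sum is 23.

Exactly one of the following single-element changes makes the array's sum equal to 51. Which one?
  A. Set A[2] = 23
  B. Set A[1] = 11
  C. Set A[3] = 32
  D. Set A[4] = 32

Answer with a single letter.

Option A: A[2] -5->23, delta=28, new_sum=23+(28)=51 <-- matches target
Option B: A[1] -1->11, delta=12, new_sum=23+(12)=35
Option C: A[3] 5->32, delta=27, new_sum=23+(27)=50
Option D: A[4] 3->32, delta=29, new_sum=23+(29)=52

Answer: A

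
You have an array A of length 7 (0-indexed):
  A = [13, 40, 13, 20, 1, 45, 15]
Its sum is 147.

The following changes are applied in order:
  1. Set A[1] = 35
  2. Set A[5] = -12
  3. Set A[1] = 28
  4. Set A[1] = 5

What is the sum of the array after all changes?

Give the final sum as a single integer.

Answer: 55

Derivation:
Initial sum: 147
Change 1: A[1] 40 -> 35, delta = -5, sum = 142
Change 2: A[5] 45 -> -12, delta = -57, sum = 85
Change 3: A[1] 35 -> 28, delta = -7, sum = 78
Change 4: A[1] 28 -> 5, delta = -23, sum = 55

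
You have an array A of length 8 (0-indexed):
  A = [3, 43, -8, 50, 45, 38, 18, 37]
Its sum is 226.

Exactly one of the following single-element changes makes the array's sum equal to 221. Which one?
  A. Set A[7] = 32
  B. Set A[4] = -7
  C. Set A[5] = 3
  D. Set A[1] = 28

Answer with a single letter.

Option A: A[7] 37->32, delta=-5, new_sum=226+(-5)=221 <-- matches target
Option B: A[4] 45->-7, delta=-52, new_sum=226+(-52)=174
Option C: A[5] 38->3, delta=-35, new_sum=226+(-35)=191
Option D: A[1] 43->28, delta=-15, new_sum=226+(-15)=211

Answer: A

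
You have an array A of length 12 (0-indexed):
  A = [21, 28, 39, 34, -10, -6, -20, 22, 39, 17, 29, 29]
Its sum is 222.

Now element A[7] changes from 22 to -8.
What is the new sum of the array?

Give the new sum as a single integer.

Answer: 192

Derivation:
Old value at index 7: 22
New value at index 7: -8
Delta = -8 - 22 = -30
New sum = old_sum + delta = 222 + (-30) = 192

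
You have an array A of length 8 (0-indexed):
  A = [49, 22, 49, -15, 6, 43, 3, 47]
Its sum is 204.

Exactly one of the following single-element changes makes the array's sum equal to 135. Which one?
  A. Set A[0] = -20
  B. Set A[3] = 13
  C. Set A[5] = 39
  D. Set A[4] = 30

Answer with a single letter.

Option A: A[0] 49->-20, delta=-69, new_sum=204+(-69)=135 <-- matches target
Option B: A[3] -15->13, delta=28, new_sum=204+(28)=232
Option C: A[5] 43->39, delta=-4, new_sum=204+(-4)=200
Option D: A[4] 6->30, delta=24, new_sum=204+(24)=228

Answer: A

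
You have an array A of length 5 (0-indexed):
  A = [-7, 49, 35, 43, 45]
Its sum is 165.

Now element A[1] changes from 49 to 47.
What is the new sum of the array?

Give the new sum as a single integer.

Old value at index 1: 49
New value at index 1: 47
Delta = 47 - 49 = -2
New sum = old_sum + delta = 165 + (-2) = 163

Answer: 163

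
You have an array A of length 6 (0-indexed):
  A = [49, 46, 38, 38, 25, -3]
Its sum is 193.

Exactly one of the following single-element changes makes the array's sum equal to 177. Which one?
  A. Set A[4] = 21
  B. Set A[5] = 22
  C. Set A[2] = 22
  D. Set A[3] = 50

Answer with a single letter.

Answer: C

Derivation:
Option A: A[4] 25->21, delta=-4, new_sum=193+(-4)=189
Option B: A[5] -3->22, delta=25, new_sum=193+(25)=218
Option C: A[2] 38->22, delta=-16, new_sum=193+(-16)=177 <-- matches target
Option D: A[3] 38->50, delta=12, new_sum=193+(12)=205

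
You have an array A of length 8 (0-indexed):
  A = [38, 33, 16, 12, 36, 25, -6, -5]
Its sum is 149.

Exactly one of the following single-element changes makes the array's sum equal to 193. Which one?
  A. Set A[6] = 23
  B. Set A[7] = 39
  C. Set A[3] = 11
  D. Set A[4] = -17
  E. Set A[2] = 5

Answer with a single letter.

Option A: A[6] -6->23, delta=29, new_sum=149+(29)=178
Option B: A[7] -5->39, delta=44, new_sum=149+(44)=193 <-- matches target
Option C: A[3] 12->11, delta=-1, new_sum=149+(-1)=148
Option D: A[4] 36->-17, delta=-53, new_sum=149+(-53)=96
Option E: A[2] 16->5, delta=-11, new_sum=149+(-11)=138

Answer: B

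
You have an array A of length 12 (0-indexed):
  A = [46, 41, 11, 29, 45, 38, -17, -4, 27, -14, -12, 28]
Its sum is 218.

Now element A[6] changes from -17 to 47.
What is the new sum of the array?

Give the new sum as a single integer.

Old value at index 6: -17
New value at index 6: 47
Delta = 47 - -17 = 64
New sum = old_sum + delta = 218 + (64) = 282

Answer: 282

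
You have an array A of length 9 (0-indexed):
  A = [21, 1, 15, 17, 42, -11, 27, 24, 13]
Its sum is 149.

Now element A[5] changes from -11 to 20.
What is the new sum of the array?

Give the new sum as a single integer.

Old value at index 5: -11
New value at index 5: 20
Delta = 20 - -11 = 31
New sum = old_sum + delta = 149 + (31) = 180

Answer: 180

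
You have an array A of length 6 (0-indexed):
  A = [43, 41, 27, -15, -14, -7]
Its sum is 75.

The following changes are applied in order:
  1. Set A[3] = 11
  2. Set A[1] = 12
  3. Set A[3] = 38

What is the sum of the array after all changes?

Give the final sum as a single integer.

Answer: 99

Derivation:
Initial sum: 75
Change 1: A[3] -15 -> 11, delta = 26, sum = 101
Change 2: A[1] 41 -> 12, delta = -29, sum = 72
Change 3: A[3] 11 -> 38, delta = 27, sum = 99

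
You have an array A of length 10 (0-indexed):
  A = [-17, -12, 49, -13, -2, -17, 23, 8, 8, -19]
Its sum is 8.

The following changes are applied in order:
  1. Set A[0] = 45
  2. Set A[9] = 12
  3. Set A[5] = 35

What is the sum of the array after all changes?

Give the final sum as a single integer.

Answer: 153

Derivation:
Initial sum: 8
Change 1: A[0] -17 -> 45, delta = 62, sum = 70
Change 2: A[9] -19 -> 12, delta = 31, sum = 101
Change 3: A[5] -17 -> 35, delta = 52, sum = 153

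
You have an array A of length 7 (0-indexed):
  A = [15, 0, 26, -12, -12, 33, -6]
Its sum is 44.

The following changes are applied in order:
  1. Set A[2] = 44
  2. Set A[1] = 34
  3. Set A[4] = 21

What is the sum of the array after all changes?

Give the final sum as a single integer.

Initial sum: 44
Change 1: A[2] 26 -> 44, delta = 18, sum = 62
Change 2: A[1] 0 -> 34, delta = 34, sum = 96
Change 3: A[4] -12 -> 21, delta = 33, sum = 129

Answer: 129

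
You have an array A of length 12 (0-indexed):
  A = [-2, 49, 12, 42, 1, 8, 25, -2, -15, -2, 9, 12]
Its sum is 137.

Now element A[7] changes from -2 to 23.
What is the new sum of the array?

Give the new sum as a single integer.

Answer: 162

Derivation:
Old value at index 7: -2
New value at index 7: 23
Delta = 23 - -2 = 25
New sum = old_sum + delta = 137 + (25) = 162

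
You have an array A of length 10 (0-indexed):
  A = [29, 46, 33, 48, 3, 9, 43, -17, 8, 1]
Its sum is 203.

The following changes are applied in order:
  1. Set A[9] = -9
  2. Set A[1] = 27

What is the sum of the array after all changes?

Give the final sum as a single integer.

Initial sum: 203
Change 1: A[9] 1 -> -9, delta = -10, sum = 193
Change 2: A[1] 46 -> 27, delta = -19, sum = 174

Answer: 174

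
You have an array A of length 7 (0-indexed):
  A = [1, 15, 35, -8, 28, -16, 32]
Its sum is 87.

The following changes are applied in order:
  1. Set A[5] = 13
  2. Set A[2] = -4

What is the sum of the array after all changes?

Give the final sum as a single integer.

Initial sum: 87
Change 1: A[5] -16 -> 13, delta = 29, sum = 116
Change 2: A[2] 35 -> -4, delta = -39, sum = 77

Answer: 77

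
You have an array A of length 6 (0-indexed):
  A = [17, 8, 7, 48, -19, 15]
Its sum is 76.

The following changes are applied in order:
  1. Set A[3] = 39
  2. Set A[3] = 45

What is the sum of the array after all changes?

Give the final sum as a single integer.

Answer: 73

Derivation:
Initial sum: 76
Change 1: A[3] 48 -> 39, delta = -9, sum = 67
Change 2: A[3] 39 -> 45, delta = 6, sum = 73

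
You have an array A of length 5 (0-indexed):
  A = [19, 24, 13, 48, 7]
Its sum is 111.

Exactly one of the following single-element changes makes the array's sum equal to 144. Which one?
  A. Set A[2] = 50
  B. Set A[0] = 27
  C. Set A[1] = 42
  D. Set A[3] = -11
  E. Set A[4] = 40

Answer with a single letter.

Answer: E

Derivation:
Option A: A[2] 13->50, delta=37, new_sum=111+(37)=148
Option B: A[0] 19->27, delta=8, new_sum=111+(8)=119
Option C: A[1] 24->42, delta=18, new_sum=111+(18)=129
Option D: A[3] 48->-11, delta=-59, new_sum=111+(-59)=52
Option E: A[4] 7->40, delta=33, new_sum=111+(33)=144 <-- matches target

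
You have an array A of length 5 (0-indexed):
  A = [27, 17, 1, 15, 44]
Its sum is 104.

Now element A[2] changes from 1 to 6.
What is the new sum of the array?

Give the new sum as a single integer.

Old value at index 2: 1
New value at index 2: 6
Delta = 6 - 1 = 5
New sum = old_sum + delta = 104 + (5) = 109

Answer: 109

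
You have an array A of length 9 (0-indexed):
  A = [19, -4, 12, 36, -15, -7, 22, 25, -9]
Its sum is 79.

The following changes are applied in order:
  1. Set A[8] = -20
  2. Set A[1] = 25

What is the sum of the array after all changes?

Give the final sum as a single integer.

Initial sum: 79
Change 1: A[8] -9 -> -20, delta = -11, sum = 68
Change 2: A[1] -4 -> 25, delta = 29, sum = 97

Answer: 97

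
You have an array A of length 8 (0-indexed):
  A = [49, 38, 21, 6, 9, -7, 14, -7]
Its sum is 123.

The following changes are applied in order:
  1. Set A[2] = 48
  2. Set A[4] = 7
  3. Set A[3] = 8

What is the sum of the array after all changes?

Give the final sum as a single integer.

Initial sum: 123
Change 1: A[2] 21 -> 48, delta = 27, sum = 150
Change 2: A[4] 9 -> 7, delta = -2, sum = 148
Change 3: A[3] 6 -> 8, delta = 2, sum = 150

Answer: 150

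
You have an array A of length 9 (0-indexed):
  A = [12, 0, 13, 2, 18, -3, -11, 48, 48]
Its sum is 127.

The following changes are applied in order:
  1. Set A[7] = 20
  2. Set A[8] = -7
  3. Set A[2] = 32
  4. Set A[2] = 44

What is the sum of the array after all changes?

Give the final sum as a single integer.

Initial sum: 127
Change 1: A[7] 48 -> 20, delta = -28, sum = 99
Change 2: A[8] 48 -> -7, delta = -55, sum = 44
Change 3: A[2] 13 -> 32, delta = 19, sum = 63
Change 4: A[2] 32 -> 44, delta = 12, sum = 75

Answer: 75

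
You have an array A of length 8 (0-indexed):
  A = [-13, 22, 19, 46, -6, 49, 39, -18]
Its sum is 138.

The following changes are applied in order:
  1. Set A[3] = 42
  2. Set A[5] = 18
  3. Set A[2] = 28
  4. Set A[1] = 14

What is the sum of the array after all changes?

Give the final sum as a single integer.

Initial sum: 138
Change 1: A[3] 46 -> 42, delta = -4, sum = 134
Change 2: A[5] 49 -> 18, delta = -31, sum = 103
Change 3: A[2] 19 -> 28, delta = 9, sum = 112
Change 4: A[1] 22 -> 14, delta = -8, sum = 104

Answer: 104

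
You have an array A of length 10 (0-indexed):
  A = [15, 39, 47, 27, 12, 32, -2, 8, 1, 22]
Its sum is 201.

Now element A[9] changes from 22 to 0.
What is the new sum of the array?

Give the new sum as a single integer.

Old value at index 9: 22
New value at index 9: 0
Delta = 0 - 22 = -22
New sum = old_sum + delta = 201 + (-22) = 179

Answer: 179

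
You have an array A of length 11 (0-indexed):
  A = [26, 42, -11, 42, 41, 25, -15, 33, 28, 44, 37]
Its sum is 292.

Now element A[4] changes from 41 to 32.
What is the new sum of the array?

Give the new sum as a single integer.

Old value at index 4: 41
New value at index 4: 32
Delta = 32 - 41 = -9
New sum = old_sum + delta = 292 + (-9) = 283

Answer: 283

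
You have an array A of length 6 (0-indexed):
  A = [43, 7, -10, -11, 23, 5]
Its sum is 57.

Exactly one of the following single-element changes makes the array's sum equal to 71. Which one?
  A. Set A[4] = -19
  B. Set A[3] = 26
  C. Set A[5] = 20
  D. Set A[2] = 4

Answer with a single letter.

Answer: D

Derivation:
Option A: A[4] 23->-19, delta=-42, new_sum=57+(-42)=15
Option B: A[3] -11->26, delta=37, new_sum=57+(37)=94
Option C: A[5] 5->20, delta=15, new_sum=57+(15)=72
Option D: A[2] -10->4, delta=14, new_sum=57+(14)=71 <-- matches target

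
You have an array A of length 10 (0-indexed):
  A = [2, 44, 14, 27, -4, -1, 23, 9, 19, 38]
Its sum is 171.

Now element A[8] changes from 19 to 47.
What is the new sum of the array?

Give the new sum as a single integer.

Answer: 199

Derivation:
Old value at index 8: 19
New value at index 8: 47
Delta = 47 - 19 = 28
New sum = old_sum + delta = 171 + (28) = 199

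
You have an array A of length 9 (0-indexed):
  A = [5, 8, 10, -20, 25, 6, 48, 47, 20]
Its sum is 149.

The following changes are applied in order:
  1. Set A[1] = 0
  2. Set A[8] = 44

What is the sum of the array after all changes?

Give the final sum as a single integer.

Answer: 165

Derivation:
Initial sum: 149
Change 1: A[1] 8 -> 0, delta = -8, sum = 141
Change 2: A[8] 20 -> 44, delta = 24, sum = 165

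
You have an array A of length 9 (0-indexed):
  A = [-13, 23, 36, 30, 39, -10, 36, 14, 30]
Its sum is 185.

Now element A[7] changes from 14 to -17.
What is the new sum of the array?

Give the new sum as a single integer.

Old value at index 7: 14
New value at index 7: -17
Delta = -17 - 14 = -31
New sum = old_sum + delta = 185 + (-31) = 154

Answer: 154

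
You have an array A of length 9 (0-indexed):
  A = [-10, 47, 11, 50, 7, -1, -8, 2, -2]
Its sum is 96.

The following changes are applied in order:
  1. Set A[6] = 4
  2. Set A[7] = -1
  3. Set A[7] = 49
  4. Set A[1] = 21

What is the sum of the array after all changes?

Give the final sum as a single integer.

Answer: 129

Derivation:
Initial sum: 96
Change 1: A[6] -8 -> 4, delta = 12, sum = 108
Change 2: A[7] 2 -> -1, delta = -3, sum = 105
Change 3: A[7] -1 -> 49, delta = 50, sum = 155
Change 4: A[1] 47 -> 21, delta = -26, sum = 129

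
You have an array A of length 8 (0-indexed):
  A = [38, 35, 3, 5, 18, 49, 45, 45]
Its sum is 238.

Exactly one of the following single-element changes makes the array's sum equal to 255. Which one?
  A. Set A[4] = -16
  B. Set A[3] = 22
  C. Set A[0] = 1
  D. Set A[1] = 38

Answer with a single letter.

Option A: A[4] 18->-16, delta=-34, new_sum=238+(-34)=204
Option B: A[3] 5->22, delta=17, new_sum=238+(17)=255 <-- matches target
Option C: A[0] 38->1, delta=-37, new_sum=238+(-37)=201
Option D: A[1] 35->38, delta=3, new_sum=238+(3)=241

Answer: B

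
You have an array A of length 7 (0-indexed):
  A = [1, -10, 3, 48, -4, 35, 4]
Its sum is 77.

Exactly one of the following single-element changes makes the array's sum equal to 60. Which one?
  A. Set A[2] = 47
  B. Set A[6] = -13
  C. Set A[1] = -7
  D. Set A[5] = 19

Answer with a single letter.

Option A: A[2] 3->47, delta=44, new_sum=77+(44)=121
Option B: A[6] 4->-13, delta=-17, new_sum=77+(-17)=60 <-- matches target
Option C: A[1] -10->-7, delta=3, new_sum=77+(3)=80
Option D: A[5] 35->19, delta=-16, new_sum=77+(-16)=61

Answer: B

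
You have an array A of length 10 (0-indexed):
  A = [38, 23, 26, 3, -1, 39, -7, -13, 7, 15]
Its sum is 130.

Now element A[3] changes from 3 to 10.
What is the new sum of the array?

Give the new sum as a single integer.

Old value at index 3: 3
New value at index 3: 10
Delta = 10 - 3 = 7
New sum = old_sum + delta = 130 + (7) = 137

Answer: 137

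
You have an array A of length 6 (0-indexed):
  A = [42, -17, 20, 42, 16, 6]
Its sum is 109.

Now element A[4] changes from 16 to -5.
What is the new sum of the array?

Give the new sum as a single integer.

Old value at index 4: 16
New value at index 4: -5
Delta = -5 - 16 = -21
New sum = old_sum + delta = 109 + (-21) = 88

Answer: 88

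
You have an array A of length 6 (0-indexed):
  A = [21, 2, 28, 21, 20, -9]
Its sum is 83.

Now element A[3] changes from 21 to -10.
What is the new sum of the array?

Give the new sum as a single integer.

Answer: 52

Derivation:
Old value at index 3: 21
New value at index 3: -10
Delta = -10 - 21 = -31
New sum = old_sum + delta = 83 + (-31) = 52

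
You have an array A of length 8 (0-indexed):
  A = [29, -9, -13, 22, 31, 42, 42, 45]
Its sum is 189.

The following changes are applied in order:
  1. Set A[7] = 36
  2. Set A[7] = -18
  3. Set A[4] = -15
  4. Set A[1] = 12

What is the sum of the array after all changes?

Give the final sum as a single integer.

Initial sum: 189
Change 1: A[7] 45 -> 36, delta = -9, sum = 180
Change 2: A[7] 36 -> -18, delta = -54, sum = 126
Change 3: A[4] 31 -> -15, delta = -46, sum = 80
Change 4: A[1] -9 -> 12, delta = 21, sum = 101

Answer: 101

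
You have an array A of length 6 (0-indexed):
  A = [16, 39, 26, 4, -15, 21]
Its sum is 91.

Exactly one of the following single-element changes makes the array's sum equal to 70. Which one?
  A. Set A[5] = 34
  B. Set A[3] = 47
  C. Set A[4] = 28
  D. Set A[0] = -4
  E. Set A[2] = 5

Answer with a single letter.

Option A: A[5] 21->34, delta=13, new_sum=91+(13)=104
Option B: A[3] 4->47, delta=43, new_sum=91+(43)=134
Option C: A[4] -15->28, delta=43, new_sum=91+(43)=134
Option D: A[0] 16->-4, delta=-20, new_sum=91+(-20)=71
Option E: A[2] 26->5, delta=-21, new_sum=91+(-21)=70 <-- matches target

Answer: E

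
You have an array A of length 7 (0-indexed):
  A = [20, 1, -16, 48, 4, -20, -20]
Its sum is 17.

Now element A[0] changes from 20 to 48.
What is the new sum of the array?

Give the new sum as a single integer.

Answer: 45

Derivation:
Old value at index 0: 20
New value at index 0: 48
Delta = 48 - 20 = 28
New sum = old_sum + delta = 17 + (28) = 45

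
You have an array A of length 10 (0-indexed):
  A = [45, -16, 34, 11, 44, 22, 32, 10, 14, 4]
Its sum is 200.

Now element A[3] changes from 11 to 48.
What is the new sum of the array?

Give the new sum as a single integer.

Answer: 237

Derivation:
Old value at index 3: 11
New value at index 3: 48
Delta = 48 - 11 = 37
New sum = old_sum + delta = 200 + (37) = 237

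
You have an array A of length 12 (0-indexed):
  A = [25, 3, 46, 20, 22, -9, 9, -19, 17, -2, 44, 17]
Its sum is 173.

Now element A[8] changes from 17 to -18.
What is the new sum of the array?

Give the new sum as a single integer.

Answer: 138

Derivation:
Old value at index 8: 17
New value at index 8: -18
Delta = -18 - 17 = -35
New sum = old_sum + delta = 173 + (-35) = 138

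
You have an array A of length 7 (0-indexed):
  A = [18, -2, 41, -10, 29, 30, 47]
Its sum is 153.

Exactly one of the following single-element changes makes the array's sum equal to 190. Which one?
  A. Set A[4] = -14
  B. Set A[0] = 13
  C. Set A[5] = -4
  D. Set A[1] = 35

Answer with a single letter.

Answer: D

Derivation:
Option A: A[4] 29->-14, delta=-43, new_sum=153+(-43)=110
Option B: A[0] 18->13, delta=-5, new_sum=153+(-5)=148
Option C: A[5] 30->-4, delta=-34, new_sum=153+(-34)=119
Option D: A[1] -2->35, delta=37, new_sum=153+(37)=190 <-- matches target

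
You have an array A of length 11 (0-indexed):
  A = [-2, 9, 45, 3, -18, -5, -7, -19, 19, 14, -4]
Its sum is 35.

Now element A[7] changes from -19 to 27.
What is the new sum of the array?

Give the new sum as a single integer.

Old value at index 7: -19
New value at index 7: 27
Delta = 27 - -19 = 46
New sum = old_sum + delta = 35 + (46) = 81

Answer: 81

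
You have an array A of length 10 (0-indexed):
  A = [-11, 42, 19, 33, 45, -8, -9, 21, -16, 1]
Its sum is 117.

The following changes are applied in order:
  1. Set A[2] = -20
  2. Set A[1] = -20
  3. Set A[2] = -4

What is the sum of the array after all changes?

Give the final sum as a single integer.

Initial sum: 117
Change 1: A[2] 19 -> -20, delta = -39, sum = 78
Change 2: A[1] 42 -> -20, delta = -62, sum = 16
Change 3: A[2] -20 -> -4, delta = 16, sum = 32

Answer: 32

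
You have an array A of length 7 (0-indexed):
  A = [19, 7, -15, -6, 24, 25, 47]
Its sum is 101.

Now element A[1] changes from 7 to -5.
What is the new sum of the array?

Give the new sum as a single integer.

Old value at index 1: 7
New value at index 1: -5
Delta = -5 - 7 = -12
New sum = old_sum + delta = 101 + (-12) = 89

Answer: 89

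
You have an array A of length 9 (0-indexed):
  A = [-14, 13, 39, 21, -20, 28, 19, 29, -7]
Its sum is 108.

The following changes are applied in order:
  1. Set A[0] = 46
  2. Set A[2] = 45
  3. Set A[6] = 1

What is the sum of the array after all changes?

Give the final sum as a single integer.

Initial sum: 108
Change 1: A[0] -14 -> 46, delta = 60, sum = 168
Change 2: A[2] 39 -> 45, delta = 6, sum = 174
Change 3: A[6] 19 -> 1, delta = -18, sum = 156

Answer: 156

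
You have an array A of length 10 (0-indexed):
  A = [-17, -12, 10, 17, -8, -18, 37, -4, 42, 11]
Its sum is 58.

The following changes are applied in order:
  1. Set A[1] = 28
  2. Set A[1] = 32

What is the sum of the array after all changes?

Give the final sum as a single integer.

Answer: 102

Derivation:
Initial sum: 58
Change 1: A[1] -12 -> 28, delta = 40, sum = 98
Change 2: A[1] 28 -> 32, delta = 4, sum = 102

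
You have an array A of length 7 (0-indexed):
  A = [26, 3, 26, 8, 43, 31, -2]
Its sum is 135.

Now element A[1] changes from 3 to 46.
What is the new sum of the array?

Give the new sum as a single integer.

Old value at index 1: 3
New value at index 1: 46
Delta = 46 - 3 = 43
New sum = old_sum + delta = 135 + (43) = 178

Answer: 178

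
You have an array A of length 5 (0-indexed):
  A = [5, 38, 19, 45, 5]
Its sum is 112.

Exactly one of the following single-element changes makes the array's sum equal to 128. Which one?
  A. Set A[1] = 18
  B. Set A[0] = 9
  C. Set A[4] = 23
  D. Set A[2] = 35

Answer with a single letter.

Option A: A[1] 38->18, delta=-20, new_sum=112+(-20)=92
Option B: A[0] 5->9, delta=4, new_sum=112+(4)=116
Option C: A[4] 5->23, delta=18, new_sum=112+(18)=130
Option D: A[2] 19->35, delta=16, new_sum=112+(16)=128 <-- matches target

Answer: D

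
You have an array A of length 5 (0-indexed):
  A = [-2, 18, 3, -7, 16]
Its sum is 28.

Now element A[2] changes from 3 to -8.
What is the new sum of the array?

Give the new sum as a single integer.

Old value at index 2: 3
New value at index 2: -8
Delta = -8 - 3 = -11
New sum = old_sum + delta = 28 + (-11) = 17

Answer: 17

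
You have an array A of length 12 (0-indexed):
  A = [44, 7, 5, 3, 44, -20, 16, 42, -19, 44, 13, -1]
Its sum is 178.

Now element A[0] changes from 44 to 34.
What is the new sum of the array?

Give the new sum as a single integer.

Old value at index 0: 44
New value at index 0: 34
Delta = 34 - 44 = -10
New sum = old_sum + delta = 178 + (-10) = 168

Answer: 168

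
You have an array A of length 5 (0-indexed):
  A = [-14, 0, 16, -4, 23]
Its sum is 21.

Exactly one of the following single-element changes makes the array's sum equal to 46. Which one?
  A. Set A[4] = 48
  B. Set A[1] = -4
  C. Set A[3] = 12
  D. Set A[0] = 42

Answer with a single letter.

Option A: A[4] 23->48, delta=25, new_sum=21+(25)=46 <-- matches target
Option B: A[1] 0->-4, delta=-4, new_sum=21+(-4)=17
Option C: A[3] -4->12, delta=16, new_sum=21+(16)=37
Option D: A[0] -14->42, delta=56, new_sum=21+(56)=77

Answer: A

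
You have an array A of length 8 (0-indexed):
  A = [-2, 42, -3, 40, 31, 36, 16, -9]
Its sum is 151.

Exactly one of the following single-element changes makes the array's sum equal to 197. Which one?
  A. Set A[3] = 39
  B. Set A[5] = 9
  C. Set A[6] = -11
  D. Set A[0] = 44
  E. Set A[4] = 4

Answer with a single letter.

Answer: D

Derivation:
Option A: A[3] 40->39, delta=-1, new_sum=151+(-1)=150
Option B: A[5] 36->9, delta=-27, new_sum=151+(-27)=124
Option C: A[6] 16->-11, delta=-27, new_sum=151+(-27)=124
Option D: A[0] -2->44, delta=46, new_sum=151+(46)=197 <-- matches target
Option E: A[4] 31->4, delta=-27, new_sum=151+(-27)=124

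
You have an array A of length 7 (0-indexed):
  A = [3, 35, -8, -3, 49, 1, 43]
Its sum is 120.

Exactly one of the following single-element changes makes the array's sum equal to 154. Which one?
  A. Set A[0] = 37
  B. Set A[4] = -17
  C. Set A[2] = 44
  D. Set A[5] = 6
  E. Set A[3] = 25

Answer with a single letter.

Answer: A

Derivation:
Option A: A[0] 3->37, delta=34, new_sum=120+(34)=154 <-- matches target
Option B: A[4] 49->-17, delta=-66, new_sum=120+(-66)=54
Option C: A[2] -8->44, delta=52, new_sum=120+(52)=172
Option D: A[5] 1->6, delta=5, new_sum=120+(5)=125
Option E: A[3] -3->25, delta=28, new_sum=120+(28)=148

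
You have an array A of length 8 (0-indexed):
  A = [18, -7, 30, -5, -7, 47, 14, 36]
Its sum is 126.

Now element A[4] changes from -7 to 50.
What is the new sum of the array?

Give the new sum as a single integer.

Answer: 183

Derivation:
Old value at index 4: -7
New value at index 4: 50
Delta = 50 - -7 = 57
New sum = old_sum + delta = 126 + (57) = 183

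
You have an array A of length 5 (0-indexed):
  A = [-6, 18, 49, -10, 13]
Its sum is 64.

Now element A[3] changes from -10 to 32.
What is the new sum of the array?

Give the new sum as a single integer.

Answer: 106

Derivation:
Old value at index 3: -10
New value at index 3: 32
Delta = 32 - -10 = 42
New sum = old_sum + delta = 64 + (42) = 106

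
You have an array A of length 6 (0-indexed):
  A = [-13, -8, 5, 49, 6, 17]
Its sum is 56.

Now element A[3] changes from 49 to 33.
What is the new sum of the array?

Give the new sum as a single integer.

Answer: 40

Derivation:
Old value at index 3: 49
New value at index 3: 33
Delta = 33 - 49 = -16
New sum = old_sum + delta = 56 + (-16) = 40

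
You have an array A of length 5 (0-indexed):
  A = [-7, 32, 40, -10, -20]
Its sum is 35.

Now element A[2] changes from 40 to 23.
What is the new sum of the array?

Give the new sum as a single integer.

Answer: 18

Derivation:
Old value at index 2: 40
New value at index 2: 23
Delta = 23 - 40 = -17
New sum = old_sum + delta = 35 + (-17) = 18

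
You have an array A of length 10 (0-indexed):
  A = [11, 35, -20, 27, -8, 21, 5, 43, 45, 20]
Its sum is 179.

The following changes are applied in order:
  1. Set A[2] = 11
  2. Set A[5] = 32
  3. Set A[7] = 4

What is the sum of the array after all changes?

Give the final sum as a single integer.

Initial sum: 179
Change 1: A[2] -20 -> 11, delta = 31, sum = 210
Change 2: A[5] 21 -> 32, delta = 11, sum = 221
Change 3: A[7] 43 -> 4, delta = -39, sum = 182

Answer: 182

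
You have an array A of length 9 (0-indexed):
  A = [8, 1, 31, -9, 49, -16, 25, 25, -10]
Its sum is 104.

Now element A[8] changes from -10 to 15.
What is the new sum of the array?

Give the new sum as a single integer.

Old value at index 8: -10
New value at index 8: 15
Delta = 15 - -10 = 25
New sum = old_sum + delta = 104 + (25) = 129

Answer: 129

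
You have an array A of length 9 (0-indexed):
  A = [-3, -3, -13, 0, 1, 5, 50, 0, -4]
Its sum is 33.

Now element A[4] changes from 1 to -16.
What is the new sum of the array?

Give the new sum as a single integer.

Answer: 16

Derivation:
Old value at index 4: 1
New value at index 4: -16
Delta = -16 - 1 = -17
New sum = old_sum + delta = 33 + (-17) = 16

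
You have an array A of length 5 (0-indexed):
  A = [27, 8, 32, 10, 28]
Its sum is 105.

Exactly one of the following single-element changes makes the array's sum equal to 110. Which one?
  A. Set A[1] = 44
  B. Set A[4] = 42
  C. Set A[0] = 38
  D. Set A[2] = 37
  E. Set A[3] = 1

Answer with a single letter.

Answer: D

Derivation:
Option A: A[1] 8->44, delta=36, new_sum=105+(36)=141
Option B: A[4] 28->42, delta=14, new_sum=105+(14)=119
Option C: A[0] 27->38, delta=11, new_sum=105+(11)=116
Option D: A[2] 32->37, delta=5, new_sum=105+(5)=110 <-- matches target
Option E: A[3] 10->1, delta=-9, new_sum=105+(-9)=96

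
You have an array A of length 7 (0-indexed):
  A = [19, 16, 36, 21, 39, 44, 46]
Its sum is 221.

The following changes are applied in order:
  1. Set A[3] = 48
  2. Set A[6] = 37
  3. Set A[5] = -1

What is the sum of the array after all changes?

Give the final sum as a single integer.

Answer: 194

Derivation:
Initial sum: 221
Change 1: A[3] 21 -> 48, delta = 27, sum = 248
Change 2: A[6] 46 -> 37, delta = -9, sum = 239
Change 3: A[5] 44 -> -1, delta = -45, sum = 194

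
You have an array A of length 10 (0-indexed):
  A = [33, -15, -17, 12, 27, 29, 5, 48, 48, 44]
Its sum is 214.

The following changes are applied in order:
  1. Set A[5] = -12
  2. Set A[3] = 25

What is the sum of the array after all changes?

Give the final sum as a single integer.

Answer: 186

Derivation:
Initial sum: 214
Change 1: A[5] 29 -> -12, delta = -41, sum = 173
Change 2: A[3] 12 -> 25, delta = 13, sum = 186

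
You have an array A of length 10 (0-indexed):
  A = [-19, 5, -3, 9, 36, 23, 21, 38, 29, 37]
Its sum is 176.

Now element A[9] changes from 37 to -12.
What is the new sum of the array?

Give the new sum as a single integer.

Old value at index 9: 37
New value at index 9: -12
Delta = -12 - 37 = -49
New sum = old_sum + delta = 176 + (-49) = 127

Answer: 127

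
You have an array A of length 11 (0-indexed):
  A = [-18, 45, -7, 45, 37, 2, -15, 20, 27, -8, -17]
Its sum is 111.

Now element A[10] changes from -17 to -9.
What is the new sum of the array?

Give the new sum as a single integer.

Old value at index 10: -17
New value at index 10: -9
Delta = -9 - -17 = 8
New sum = old_sum + delta = 111 + (8) = 119

Answer: 119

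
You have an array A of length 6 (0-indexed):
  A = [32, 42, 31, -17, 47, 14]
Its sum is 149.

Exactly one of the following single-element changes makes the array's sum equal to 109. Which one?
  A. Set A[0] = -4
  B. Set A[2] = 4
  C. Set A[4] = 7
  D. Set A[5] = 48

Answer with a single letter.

Option A: A[0] 32->-4, delta=-36, new_sum=149+(-36)=113
Option B: A[2] 31->4, delta=-27, new_sum=149+(-27)=122
Option C: A[4] 47->7, delta=-40, new_sum=149+(-40)=109 <-- matches target
Option D: A[5] 14->48, delta=34, new_sum=149+(34)=183

Answer: C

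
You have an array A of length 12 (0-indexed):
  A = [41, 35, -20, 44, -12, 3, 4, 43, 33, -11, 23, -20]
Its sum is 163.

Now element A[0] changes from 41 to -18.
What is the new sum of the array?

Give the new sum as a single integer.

Old value at index 0: 41
New value at index 0: -18
Delta = -18 - 41 = -59
New sum = old_sum + delta = 163 + (-59) = 104

Answer: 104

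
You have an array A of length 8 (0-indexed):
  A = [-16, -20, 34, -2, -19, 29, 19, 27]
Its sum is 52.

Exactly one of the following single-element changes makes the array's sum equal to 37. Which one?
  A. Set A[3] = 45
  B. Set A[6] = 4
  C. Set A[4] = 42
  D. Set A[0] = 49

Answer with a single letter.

Option A: A[3] -2->45, delta=47, new_sum=52+(47)=99
Option B: A[6] 19->4, delta=-15, new_sum=52+(-15)=37 <-- matches target
Option C: A[4] -19->42, delta=61, new_sum=52+(61)=113
Option D: A[0] -16->49, delta=65, new_sum=52+(65)=117

Answer: B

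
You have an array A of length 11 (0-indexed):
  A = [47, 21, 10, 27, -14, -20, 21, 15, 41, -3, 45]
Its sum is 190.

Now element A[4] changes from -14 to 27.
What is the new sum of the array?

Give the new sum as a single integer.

Answer: 231

Derivation:
Old value at index 4: -14
New value at index 4: 27
Delta = 27 - -14 = 41
New sum = old_sum + delta = 190 + (41) = 231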